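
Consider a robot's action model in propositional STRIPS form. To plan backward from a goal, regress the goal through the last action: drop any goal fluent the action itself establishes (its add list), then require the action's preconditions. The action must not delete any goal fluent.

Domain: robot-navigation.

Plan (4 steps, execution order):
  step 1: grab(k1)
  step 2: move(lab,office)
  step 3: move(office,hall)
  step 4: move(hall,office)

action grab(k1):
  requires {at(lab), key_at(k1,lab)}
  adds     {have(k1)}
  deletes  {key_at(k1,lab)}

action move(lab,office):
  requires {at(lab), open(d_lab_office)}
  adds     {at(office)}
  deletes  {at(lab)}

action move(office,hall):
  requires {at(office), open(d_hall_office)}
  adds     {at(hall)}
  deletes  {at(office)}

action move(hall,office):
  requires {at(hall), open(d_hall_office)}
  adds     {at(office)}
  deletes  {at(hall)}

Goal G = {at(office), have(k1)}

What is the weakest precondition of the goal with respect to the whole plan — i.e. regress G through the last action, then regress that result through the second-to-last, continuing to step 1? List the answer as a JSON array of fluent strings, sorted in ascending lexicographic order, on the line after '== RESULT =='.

Work backward from the goal:
  through step 4 (move(hall,office)): drop {at(office)}, keep {have(k1)}, require {at(hall), open(d_hall_office)}
    → {at(hall), have(k1), open(d_hall_office)}
  through step 3 (move(office,hall)): drop {at(hall)}, keep {have(k1), open(d_hall_office)}, require {at(office), open(d_hall_office)}
    → {at(office), have(k1), open(d_hall_office)}
  through step 2 (move(lab,office)): drop {at(office)}, keep {have(k1), open(d_hall_office)}, require {at(lab), open(d_lab_office)}
    → {at(lab), have(k1), open(d_hall_office), open(d_lab_office)}
  through step 1 (grab(k1)): drop {have(k1)}, keep {at(lab), open(d_hall_office), open(d_lab_office)}, require {at(lab), key_at(k1,lab)}
    → {at(lab), key_at(k1,lab), open(d_hall_office), open(d_lab_office)}

== RESULT ==
["at(lab)", "key_at(k1,lab)", "open(d_hall_office)", "open(d_lab_office)"]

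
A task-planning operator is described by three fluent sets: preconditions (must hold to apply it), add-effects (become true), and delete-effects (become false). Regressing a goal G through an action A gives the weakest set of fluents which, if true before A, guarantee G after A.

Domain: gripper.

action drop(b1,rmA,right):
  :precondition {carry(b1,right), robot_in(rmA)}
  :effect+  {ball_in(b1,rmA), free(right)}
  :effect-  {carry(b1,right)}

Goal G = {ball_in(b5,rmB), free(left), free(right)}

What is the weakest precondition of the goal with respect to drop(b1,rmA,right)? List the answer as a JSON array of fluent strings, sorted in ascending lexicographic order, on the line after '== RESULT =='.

Regress:
  G ∩ del = {}  (empty — regression defined)
  G \ add = {ball_in(b5,rmB), free(left), free(right)} \ {ball_in(b1,rmA), free(right)} = {ball_in(b5,rmB), free(left)}
  ∪ pre   = {ball_in(b5,rmB), free(left)} ∪ {carry(b1,right), robot_in(rmA)}
          = {ball_in(b5,rmB), carry(b1,right), free(left), robot_in(rmA)}

== RESULT ==
["ball_in(b5,rmB)", "carry(b1,right)", "free(left)", "robot_in(rmA)"]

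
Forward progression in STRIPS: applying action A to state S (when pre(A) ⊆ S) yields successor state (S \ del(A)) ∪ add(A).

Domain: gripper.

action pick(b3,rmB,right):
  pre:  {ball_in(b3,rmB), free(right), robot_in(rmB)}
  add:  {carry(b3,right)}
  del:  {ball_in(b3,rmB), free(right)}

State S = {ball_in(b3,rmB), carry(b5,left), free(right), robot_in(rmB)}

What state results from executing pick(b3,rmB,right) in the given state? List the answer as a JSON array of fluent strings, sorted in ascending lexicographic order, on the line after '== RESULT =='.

Compute (S \ del) ∪ add:
  pre ⊆ S: {ball_in(b3,rmB), free(right), robot_in(rmB)} ⊆ S  — applicable
  S \ del = {carry(b5,left), robot_in(rmB)}
  ∪ add   = {carry(b3,right), carry(b5,left), robot_in(rmB)}

== RESULT ==
["carry(b3,right)", "carry(b5,left)", "robot_in(rmB)"]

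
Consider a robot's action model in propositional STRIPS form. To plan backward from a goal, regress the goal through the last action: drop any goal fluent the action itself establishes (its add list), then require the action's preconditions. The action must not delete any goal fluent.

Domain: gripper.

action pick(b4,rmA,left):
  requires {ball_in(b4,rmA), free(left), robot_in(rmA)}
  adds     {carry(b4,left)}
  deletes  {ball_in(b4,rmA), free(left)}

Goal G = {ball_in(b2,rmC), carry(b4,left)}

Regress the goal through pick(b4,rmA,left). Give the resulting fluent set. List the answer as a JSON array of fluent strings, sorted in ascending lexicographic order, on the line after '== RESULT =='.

Regress:
  G ∩ del = {}  (empty — regression defined)
  G \ add = {ball_in(b2,rmC), carry(b4,left)} \ {carry(b4,left)} = {ball_in(b2,rmC)}
  ∪ pre   = {ball_in(b2,rmC)} ∪ {ball_in(b4,rmA), free(left), robot_in(rmA)}
          = {ball_in(b2,rmC), ball_in(b4,rmA), free(left), robot_in(rmA)}

== RESULT ==
["ball_in(b2,rmC)", "ball_in(b4,rmA)", "free(left)", "robot_in(rmA)"]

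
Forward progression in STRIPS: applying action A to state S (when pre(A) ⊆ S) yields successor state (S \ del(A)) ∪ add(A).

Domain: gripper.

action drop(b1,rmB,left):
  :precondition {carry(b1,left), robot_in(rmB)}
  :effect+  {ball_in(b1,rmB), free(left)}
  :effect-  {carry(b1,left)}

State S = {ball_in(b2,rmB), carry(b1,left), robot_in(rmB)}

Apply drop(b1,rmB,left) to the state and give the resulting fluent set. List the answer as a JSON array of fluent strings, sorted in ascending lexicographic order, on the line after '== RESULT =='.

Progress:
  pre ⊆ S: {carry(b1,left), robot_in(rmB)} ⊆ S  — applicable
  S \ del = {ball_in(b2,rmB), robot_in(rmB)}
  ∪ add   = {ball_in(b1,rmB), ball_in(b2,rmB), free(left), robot_in(rmB)}

== RESULT ==
["ball_in(b1,rmB)", "ball_in(b2,rmB)", "free(left)", "robot_in(rmB)"]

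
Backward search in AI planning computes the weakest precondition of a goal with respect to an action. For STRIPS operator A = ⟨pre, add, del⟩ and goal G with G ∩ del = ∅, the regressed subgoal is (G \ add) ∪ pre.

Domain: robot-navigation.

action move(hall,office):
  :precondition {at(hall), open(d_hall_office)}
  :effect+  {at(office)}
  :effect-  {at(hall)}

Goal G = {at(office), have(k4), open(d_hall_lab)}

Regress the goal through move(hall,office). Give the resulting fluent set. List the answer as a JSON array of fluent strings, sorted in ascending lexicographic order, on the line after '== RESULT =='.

Regress:
  G ∩ del = {}  (empty — regression defined)
  G \ add = {at(office), have(k4), open(d_hall_lab)} \ {at(office)} = {have(k4), open(d_hall_lab)}
  ∪ pre   = {have(k4), open(d_hall_lab)} ∪ {at(hall), open(d_hall_office)}
          = {at(hall), have(k4), open(d_hall_lab), open(d_hall_office)}

== RESULT ==
["at(hall)", "have(k4)", "open(d_hall_lab)", "open(d_hall_office)"]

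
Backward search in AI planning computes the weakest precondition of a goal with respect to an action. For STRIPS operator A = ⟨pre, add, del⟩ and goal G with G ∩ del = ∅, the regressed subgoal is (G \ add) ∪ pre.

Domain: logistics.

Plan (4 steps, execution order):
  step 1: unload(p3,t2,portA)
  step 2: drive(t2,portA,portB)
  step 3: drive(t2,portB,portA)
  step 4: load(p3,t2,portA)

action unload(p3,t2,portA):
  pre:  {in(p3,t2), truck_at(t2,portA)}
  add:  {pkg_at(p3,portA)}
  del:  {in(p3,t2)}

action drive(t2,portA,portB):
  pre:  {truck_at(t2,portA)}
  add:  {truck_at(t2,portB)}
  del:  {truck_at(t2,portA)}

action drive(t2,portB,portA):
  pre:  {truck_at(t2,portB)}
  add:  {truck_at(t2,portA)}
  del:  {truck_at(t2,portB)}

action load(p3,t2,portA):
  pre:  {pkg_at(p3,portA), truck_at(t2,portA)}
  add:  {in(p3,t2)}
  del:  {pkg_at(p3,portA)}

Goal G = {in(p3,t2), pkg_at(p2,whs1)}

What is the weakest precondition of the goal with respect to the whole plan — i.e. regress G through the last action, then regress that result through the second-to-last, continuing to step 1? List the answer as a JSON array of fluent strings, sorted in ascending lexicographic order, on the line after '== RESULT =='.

Work backward from the goal:
  through step 4 (load(p3,t2,portA)): drop {in(p3,t2)}, keep {pkg_at(p2,whs1)}, require {pkg_at(p3,portA), truck_at(t2,portA)}
    → {pkg_at(p2,whs1), pkg_at(p3,portA), truck_at(t2,portA)}
  through step 3 (drive(t2,portB,portA)): drop {truck_at(t2,portA)}, keep {pkg_at(p2,whs1), pkg_at(p3,portA)}, require {truck_at(t2,portB)}
    → {pkg_at(p2,whs1), pkg_at(p3,portA), truck_at(t2,portB)}
  through step 2 (drive(t2,portA,portB)): drop {truck_at(t2,portB)}, keep {pkg_at(p2,whs1), pkg_at(p3,portA)}, require {truck_at(t2,portA)}
    → {pkg_at(p2,whs1), pkg_at(p3,portA), truck_at(t2,portA)}
  through step 1 (unload(p3,t2,portA)): drop {pkg_at(p3,portA)}, keep {pkg_at(p2,whs1), truck_at(t2,portA)}, require {in(p3,t2), truck_at(t2,portA)}
    → {in(p3,t2), pkg_at(p2,whs1), truck_at(t2,portA)}

== RESULT ==
["in(p3,t2)", "pkg_at(p2,whs1)", "truck_at(t2,portA)"]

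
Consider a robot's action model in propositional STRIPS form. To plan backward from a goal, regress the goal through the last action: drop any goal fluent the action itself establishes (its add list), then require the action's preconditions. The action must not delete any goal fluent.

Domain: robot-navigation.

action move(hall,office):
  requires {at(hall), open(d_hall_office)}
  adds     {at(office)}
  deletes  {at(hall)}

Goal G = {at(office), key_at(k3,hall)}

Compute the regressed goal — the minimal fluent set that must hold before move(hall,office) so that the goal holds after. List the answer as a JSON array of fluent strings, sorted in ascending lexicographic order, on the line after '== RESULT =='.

Regress:
  G ∩ del = {}  (empty — regression defined)
  G \ add = {at(office), key_at(k3,hall)} \ {at(office)} = {key_at(k3,hall)}
  ∪ pre   = {key_at(k3,hall)} ∪ {at(hall), open(d_hall_office)}
          = {at(hall), key_at(k3,hall), open(d_hall_office)}

== RESULT ==
["at(hall)", "key_at(k3,hall)", "open(d_hall_office)"]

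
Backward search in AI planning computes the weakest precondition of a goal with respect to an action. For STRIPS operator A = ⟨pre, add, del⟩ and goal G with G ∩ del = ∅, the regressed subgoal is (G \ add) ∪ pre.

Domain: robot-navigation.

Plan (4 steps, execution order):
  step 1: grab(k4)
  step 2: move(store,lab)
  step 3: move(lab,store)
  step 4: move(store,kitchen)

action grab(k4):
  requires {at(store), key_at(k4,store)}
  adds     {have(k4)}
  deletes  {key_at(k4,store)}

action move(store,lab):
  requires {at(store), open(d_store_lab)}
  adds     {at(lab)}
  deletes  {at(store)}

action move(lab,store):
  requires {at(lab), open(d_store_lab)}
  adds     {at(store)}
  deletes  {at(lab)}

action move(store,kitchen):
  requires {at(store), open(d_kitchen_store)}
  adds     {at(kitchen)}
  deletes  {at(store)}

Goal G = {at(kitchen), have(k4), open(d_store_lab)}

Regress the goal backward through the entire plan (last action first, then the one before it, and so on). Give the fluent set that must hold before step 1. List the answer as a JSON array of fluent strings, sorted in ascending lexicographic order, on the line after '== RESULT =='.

Work backward from the goal:
  through step 4 (move(store,kitchen)): drop {at(kitchen)}, keep {have(k4), open(d_store_lab)}, require {at(store), open(d_kitchen_store)}
    → {at(store), have(k4), open(d_kitchen_store), open(d_store_lab)}
  through step 3 (move(lab,store)): drop {at(store)}, keep {have(k4), open(d_kitchen_store), open(d_store_lab)}, require {at(lab), open(d_store_lab)}
    → {at(lab), have(k4), open(d_kitchen_store), open(d_store_lab)}
  through step 2 (move(store,lab)): drop {at(lab)}, keep {have(k4), open(d_kitchen_store), open(d_store_lab)}, require {at(store), open(d_store_lab)}
    → {at(store), have(k4), open(d_kitchen_store), open(d_store_lab)}
  through step 1 (grab(k4)): drop {have(k4)}, keep {at(store), open(d_kitchen_store), open(d_store_lab)}, require {at(store), key_at(k4,store)}
    → {at(store), key_at(k4,store), open(d_kitchen_store), open(d_store_lab)}

== RESULT ==
["at(store)", "key_at(k4,store)", "open(d_kitchen_store)", "open(d_store_lab)"]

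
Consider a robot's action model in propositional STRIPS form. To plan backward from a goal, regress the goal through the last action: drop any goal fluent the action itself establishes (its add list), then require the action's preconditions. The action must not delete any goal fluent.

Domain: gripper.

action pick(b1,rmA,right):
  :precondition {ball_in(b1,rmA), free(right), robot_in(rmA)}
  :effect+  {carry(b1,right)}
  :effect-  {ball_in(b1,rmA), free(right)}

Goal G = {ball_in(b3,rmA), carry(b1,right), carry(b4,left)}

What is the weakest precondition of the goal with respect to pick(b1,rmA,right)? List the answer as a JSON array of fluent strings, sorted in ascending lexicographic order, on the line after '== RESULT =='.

Compute (G \ add) ∪ pre:
  G ∩ del = {}  (empty — regression defined)
  G \ add = {ball_in(b3,rmA), carry(b1,right), carry(b4,left)} \ {carry(b1,right)} = {ball_in(b3,rmA), carry(b4,left)}
  ∪ pre   = {ball_in(b3,rmA), carry(b4,left)} ∪ {ball_in(b1,rmA), free(right), robot_in(rmA)}
          = {ball_in(b1,rmA), ball_in(b3,rmA), carry(b4,left), free(right), robot_in(rmA)}

== RESULT ==
["ball_in(b1,rmA)", "ball_in(b3,rmA)", "carry(b4,left)", "free(right)", "robot_in(rmA)"]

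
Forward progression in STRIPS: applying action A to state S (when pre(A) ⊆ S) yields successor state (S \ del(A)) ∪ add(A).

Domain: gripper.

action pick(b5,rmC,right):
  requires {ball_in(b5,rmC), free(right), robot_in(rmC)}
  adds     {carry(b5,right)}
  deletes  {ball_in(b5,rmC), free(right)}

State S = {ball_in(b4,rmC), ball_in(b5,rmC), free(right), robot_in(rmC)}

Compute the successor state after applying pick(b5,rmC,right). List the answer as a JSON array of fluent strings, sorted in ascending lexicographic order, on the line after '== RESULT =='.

Compute (S \ del) ∪ add:
  pre ⊆ S: {ball_in(b5,rmC), free(right), robot_in(rmC)} ⊆ S  — applicable
  S \ del = {ball_in(b4,rmC), robot_in(rmC)}
  ∪ add   = {ball_in(b4,rmC), carry(b5,right), robot_in(rmC)}

== RESULT ==
["ball_in(b4,rmC)", "carry(b5,right)", "robot_in(rmC)"]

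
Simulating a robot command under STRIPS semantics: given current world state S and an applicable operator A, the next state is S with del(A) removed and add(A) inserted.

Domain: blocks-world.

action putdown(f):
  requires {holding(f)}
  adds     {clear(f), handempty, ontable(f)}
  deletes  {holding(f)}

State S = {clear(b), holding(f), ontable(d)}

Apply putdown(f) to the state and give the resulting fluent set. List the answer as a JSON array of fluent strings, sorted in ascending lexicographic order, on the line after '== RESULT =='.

Compute (S \ del) ∪ add:
  pre ⊆ S: {holding(f)} ⊆ S  — applicable
  S \ del = {clear(b), ontable(d)}
  ∪ add   = {clear(b), clear(f), handempty, ontable(d), ontable(f)}

== RESULT ==
["clear(b)", "clear(f)", "handempty", "ontable(d)", "ontable(f)"]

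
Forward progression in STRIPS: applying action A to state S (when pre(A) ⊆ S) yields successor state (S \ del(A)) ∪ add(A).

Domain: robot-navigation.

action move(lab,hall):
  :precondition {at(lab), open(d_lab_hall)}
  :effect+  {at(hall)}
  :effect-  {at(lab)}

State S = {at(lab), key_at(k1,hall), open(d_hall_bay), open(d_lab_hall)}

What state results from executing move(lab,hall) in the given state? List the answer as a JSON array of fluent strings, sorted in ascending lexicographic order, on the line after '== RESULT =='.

Progress:
  pre ⊆ S: {at(lab), open(d_lab_hall)} ⊆ S  — applicable
  S \ del = {key_at(k1,hall), open(d_hall_bay), open(d_lab_hall)}
  ∪ add   = {at(hall), key_at(k1,hall), open(d_hall_bay), open(d_lab_hall)}

== RESULT ==
["at(hall)", "key_at(k1,hall)", "open(d_hall_bay)", "open(d_lab_hall)"]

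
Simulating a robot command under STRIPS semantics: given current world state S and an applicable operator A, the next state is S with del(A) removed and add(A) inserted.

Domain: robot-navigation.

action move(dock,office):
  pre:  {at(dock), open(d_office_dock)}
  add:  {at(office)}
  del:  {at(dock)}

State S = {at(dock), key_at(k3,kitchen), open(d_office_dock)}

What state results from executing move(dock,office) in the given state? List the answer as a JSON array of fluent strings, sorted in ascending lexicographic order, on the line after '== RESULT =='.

Progress:
  pre ⊆ S: {at(dock), open(d_office_dock)} ⊆ S  — applicable
  S \ del = {key_at(k3,kitchen), open(d_office_dock)}
  ∪ add   = {at(office), key_at(k3,kitchen), open(d_office_dock)}

== RESULT ==
["at(office)", "key_at(k3,kitchen)", "open(d_office_dock)"]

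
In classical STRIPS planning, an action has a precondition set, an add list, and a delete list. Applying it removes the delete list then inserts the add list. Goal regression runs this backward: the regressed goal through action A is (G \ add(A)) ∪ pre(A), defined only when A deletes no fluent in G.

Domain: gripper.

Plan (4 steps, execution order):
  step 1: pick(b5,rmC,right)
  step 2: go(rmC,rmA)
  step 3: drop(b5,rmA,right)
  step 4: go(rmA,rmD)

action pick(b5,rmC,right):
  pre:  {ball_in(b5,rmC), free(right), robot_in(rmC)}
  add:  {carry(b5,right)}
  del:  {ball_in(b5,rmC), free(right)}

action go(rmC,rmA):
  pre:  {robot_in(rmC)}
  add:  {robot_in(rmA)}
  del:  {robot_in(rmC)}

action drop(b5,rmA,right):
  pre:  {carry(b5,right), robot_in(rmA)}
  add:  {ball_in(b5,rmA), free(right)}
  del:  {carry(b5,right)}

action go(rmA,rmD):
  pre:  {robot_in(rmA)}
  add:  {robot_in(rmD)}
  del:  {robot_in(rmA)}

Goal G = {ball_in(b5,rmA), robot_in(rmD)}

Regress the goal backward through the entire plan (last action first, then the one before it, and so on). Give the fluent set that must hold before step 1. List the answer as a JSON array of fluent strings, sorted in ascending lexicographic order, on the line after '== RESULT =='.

Regress step by step:
  through step 4 (go(rmA,rmD)): drop {robot_in(rmD)}, keep {ball_in(b5,rmA)}, require {robot_in(rmA)}
    → {ball_in(b5,rmA), robot_in(rmA)}
  through step 3 (drop(b5,rmA,right)): drop {ball_in(b5,rmA)}, keep {robot_in(rmA)}, require {carry(b5,right), robot_in(rmA)}
    → {carry(b5,right), robot_in(rmA)}
  through step 2 (go(rmC,rmA)): drop {robot_in(rmA)}, keep {carry(b5,right)}, require {robot_in(rmC)}
    → {carry(b5,right), robot_in(rmC)}
  through step 1 (pick(b5,rmC,right)): drop {carry(b5,right)}, keep {robot_in(rmC)}, require {ball_in(b5,rmC), free(right), robot_in(rmC)}
    → {ball_in(b5,rmC), free(right), robot_in(rmC)}

== RESULT ==
["ball_in(b5,rmC)", "free(right)", "robot_in(rmC)"]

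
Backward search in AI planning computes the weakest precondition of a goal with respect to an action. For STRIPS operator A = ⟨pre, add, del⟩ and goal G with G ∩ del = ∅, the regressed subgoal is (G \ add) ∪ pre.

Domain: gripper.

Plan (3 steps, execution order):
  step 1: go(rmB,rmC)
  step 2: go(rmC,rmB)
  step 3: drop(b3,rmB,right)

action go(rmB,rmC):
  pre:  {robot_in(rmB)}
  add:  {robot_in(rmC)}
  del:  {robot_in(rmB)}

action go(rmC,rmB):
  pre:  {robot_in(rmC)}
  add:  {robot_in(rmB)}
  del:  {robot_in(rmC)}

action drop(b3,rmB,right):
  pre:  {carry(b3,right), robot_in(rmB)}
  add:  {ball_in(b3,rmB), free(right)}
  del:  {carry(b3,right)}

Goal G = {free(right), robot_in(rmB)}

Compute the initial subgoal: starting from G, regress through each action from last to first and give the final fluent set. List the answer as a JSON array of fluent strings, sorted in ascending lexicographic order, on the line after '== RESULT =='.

Work backward from the goal:
  through step 3 (drop(b3,rmB,right)): drop {free(right)}, keep {robot_in(rmB)}, require {carry(b3,right), robot_in(rmB)}
    → {carry(b3,right), robot_in(rmB)}
  through step 2 (go(rmC,rmB)): drop {robot_in(rmB)}, keep {carry(b3,right)}, require {robot_in(rmC)}
    → {carry(b3,right), robot_in(rmC)}
  through step 1 (go(rmB,rmC)): drop {robot_in(rmC)}, keep {carry(b3,right)}, require {robot_in(rmB)}
    → {carry(b3,right), robot_in(rmB)}

== RESULT ==
["carry(b3,right)", "robot_in(rmB)"]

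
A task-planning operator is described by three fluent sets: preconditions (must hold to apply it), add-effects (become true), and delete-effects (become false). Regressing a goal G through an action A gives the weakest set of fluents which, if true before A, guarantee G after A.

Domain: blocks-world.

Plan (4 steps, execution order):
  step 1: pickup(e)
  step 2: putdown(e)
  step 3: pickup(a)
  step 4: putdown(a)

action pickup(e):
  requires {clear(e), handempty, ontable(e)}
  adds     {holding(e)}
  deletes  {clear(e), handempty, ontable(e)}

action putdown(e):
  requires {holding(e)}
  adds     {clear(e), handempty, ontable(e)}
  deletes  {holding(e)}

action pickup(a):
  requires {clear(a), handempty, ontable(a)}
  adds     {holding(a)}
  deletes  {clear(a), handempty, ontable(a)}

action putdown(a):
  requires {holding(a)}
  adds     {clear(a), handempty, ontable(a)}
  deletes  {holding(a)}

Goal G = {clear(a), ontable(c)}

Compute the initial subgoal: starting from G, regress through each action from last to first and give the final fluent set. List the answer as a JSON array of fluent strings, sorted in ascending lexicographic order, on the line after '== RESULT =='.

Work backward from the goal:
  through step 4 (putdown(a)): drop {clear(a)}, keep {ontable(c)}, require {holding(a)}
    → {holding(a), ontable(c)}
  through step 3 (pickup(a)): drop {holding(a)}, keep {ontable(c)}, require {clear(a), handempty, ontable(a)}
    → {clear(a), handempty, ontable(a), ontable(c)}
  through step 2 (putdown(e)): drop {handempty}, keep {clear(a), ontable(a), ontable(c)}, require {holding(e)}
    → {clear(a), holding(e), ontable(a), ontable(c)}
  through step 1 (pickup(e)): drop {holding(e)}, keep {clear(a), ontable(a), ontable(c)}, require {clear(e), handempty, ontable(e)}
    → {clear(a), clear(e), handempty, ontable(a), ontable(c), ontable(e)}

== RESULT ==
["clear(a)", "clear(e)", "handempty", "ontable(a)", "ontable(c)", "ontable(e)"]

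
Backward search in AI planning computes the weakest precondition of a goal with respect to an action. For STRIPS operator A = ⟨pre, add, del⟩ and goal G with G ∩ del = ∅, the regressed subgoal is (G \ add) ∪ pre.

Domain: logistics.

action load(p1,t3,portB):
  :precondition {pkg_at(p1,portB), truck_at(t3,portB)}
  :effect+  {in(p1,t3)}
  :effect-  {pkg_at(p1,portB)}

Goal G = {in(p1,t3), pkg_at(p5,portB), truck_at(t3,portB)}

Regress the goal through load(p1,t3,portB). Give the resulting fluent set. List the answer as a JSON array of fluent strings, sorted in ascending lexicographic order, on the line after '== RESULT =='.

Regress:
  G ∩ del = {}  (empty — regression defined)
  G \ add = {in(p1,t3), pkg_at(p5,portB), truck_at(t3,portB)} \ {in(p1,t3)} = {pkg_at(p5,portB), truck_at(t3,portB)}
  ∪ pre   = {pkg_at(p5,portB), truck_at(t3,portB)} ∪ {pkg_at(p1,portB), truck_at(t3,portB)}
          = {pkg_at(p1,portB), pkg_at(p5,portB), truck_at(t3,portB)}

== RESULT ==
["pkg_at(p1,portB)", "pkg_at(p5,portB)", "truck_at(t3,portB)"]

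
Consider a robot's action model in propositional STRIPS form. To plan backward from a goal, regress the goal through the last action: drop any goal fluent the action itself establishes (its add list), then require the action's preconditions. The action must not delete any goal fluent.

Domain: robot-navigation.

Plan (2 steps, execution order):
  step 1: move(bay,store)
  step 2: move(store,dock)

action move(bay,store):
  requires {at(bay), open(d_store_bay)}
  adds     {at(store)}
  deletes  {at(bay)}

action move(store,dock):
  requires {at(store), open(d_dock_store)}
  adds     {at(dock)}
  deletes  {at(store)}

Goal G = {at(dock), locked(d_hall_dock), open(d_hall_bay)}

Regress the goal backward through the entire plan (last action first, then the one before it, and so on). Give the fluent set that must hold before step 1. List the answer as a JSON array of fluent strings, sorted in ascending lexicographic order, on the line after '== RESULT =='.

Regress step by step:
  through step 2 (move(store,dock)): drop {at(dock)}, keep {locked(d_hall_dock), open(d_hall_bay)}, require {at(store), open(d_dock_store)}
    → {at(store), locked(d_hall_dock), open(d_dock_store), open(d_hall_bay)}
  through step 1 (move(bay,store)): drop {at(store)}, keep {locked(d_hall_dock), open(d_dock_store), open(d_hall_bay)}, require {at(bay), open(d_store_bay)}
    → {at(bay), locked(d_hall_dock), open(d_dock_store), open(d_hall_bay), open(d_store_bay)}

== RESULT ==
["at(bay)", "locked(d_hall_dock)", "open(d_dock_store)", "open(d_hall_bay)", "open(d_store_bay)"]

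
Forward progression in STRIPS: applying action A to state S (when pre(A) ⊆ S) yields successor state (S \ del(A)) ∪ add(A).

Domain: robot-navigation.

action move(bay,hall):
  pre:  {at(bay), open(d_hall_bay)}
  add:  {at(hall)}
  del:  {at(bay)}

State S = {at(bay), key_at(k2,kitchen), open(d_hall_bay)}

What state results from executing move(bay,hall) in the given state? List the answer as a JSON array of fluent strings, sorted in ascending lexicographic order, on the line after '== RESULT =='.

Compute (S \ del) ∪ add:
  pre ⊆ S: {at(bay), open(d_hall_bay)} ⊆ S  — applicable
  S \ del = {key_at(k2,kitchen), open(d_hall_bay)}
  ∪ add   = {at(hall), key_at(k2,kitchen), open(d_hall_bay)}

== RESULT ==
["at(hall)", "key_at(k2,kitchen)", "open(d_hall_bay)"]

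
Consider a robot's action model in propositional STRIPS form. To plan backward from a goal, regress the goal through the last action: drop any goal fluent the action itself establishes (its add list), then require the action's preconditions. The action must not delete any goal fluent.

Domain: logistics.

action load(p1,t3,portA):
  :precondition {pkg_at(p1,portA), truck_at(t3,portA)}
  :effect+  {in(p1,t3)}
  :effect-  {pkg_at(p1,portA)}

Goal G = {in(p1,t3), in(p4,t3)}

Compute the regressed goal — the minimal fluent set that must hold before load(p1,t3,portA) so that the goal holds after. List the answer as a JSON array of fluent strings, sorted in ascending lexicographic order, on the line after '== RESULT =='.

Regress:
  G ∩ del = {}  (empty — regression defined)
  G \ add = {in(p1,t3), in(p4,t3)} \ {in(p1,t3)} = {in(p4,t3)}
  ∪ pre   = {in(p4,t3)} ∪ {pkg_at(p1,portA), truck_at(t3,portA)}
          = {in(p4,t3), pkg_at(p1,portA), truck_at(t3,portA)}

== RESULT ==
["in(p4,t3)", "pkg_at(p1,portA)", "truck_at(t3,portA)"]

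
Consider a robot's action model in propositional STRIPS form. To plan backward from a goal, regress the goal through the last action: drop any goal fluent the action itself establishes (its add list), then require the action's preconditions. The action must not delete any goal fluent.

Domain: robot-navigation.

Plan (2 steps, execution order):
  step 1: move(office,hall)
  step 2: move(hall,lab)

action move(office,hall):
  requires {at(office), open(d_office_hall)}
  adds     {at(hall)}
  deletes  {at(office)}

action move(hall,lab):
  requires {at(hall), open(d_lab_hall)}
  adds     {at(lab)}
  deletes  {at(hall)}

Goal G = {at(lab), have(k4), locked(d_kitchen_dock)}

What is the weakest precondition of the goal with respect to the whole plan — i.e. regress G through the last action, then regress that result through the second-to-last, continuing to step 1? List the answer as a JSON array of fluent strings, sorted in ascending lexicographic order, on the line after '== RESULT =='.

Work backward from the goal:
  through step 2 (move(hall,lab)): drop {at(lab)}, keep {have(k4), locked(d_kitchen_dock)}, require {at(hall), open(d_lab_hall)}
    → {at(hall), have(k4), locked(d_kitchen_dock), open(d_lab_hall)}
  through step 1 (move(office,hall)): drop {at(hall)}, keep {have(k4), locked(d_kitchen_dock), open(d_lab_hall)}, require {at(office), open(d_office_hall)}
    → {at(office), have(k4), locked(d_kitchen_dock), open(d_lab_hall), open(d_office_hall)}

== RESULT ==
["at(office)", "have(k4)", "locked(d_kitchen_dock)", "open(d_lab_hall)", "open(d_office_hall)"]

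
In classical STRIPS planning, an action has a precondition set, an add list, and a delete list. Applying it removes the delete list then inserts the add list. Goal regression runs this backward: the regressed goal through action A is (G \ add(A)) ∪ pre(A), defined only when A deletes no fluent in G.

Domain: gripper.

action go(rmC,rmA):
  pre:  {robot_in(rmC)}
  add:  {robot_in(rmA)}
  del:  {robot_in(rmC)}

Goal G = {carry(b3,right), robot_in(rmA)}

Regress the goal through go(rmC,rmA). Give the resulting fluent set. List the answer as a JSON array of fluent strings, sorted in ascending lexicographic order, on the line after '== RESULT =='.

Regress:
  G ∩ del = {}  (empty — regression defined)
  G \ add = {carry(b3,right), robot_in(rmA)} \ {robot_in(rmA)} = {carry(b3,right)}
  ∪ pre   = {carry(b3,right)} ∪ {robot_in(rmC)}
          = {carry(b3,right), robot_in(rmC)}

== RESULT ==
["carry(b3,right)", "robot_in(rmC)"]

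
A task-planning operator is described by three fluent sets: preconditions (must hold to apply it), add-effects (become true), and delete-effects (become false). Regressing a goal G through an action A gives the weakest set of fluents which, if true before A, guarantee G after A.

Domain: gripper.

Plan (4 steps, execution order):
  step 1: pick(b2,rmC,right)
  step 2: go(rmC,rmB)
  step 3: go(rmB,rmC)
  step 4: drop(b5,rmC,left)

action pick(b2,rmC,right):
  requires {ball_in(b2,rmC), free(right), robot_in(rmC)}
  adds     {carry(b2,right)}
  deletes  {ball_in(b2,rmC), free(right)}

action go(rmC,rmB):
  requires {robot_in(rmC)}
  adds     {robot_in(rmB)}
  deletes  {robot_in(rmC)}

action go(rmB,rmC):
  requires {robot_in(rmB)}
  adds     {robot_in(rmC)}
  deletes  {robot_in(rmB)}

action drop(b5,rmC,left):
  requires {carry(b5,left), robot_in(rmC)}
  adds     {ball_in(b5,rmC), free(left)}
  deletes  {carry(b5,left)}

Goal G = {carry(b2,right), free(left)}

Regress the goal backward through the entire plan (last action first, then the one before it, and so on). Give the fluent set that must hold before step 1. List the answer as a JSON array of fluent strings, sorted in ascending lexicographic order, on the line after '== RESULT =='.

Regress step by step:
  through step 4 (drop(b5,rmC,left)): drop {free(left)}, keep {carry(b2,right)}, require {carry(b5,left), robot_in(rmC)}
    → {carry(b2,right), carry(b5,left), robot_in(rmC)}
  through step 3 (go(rmB,rmC)): drop {robot_in(rmC)}, keep {carry(b2,right), carry(b5,left)}, require {robot_in(rmB)}
    → {carry(b2,right), carry(b5,left), robot_in(rmB)}
  through step 2 (go(rmC,rmB)): drop {robot_in(rmB)}, keep {carry(b2,right), carry(b5,left)}, require {robot_in(rmC)}
    → {carry(b2,right), carry(b5,left), robot_in(rmC)}
  through step 1 (pick(b2,rmC,right)): drop {carry(b2,right)}, keep {carry(b5,left), robot_in(rmC)}, require {ball_in(b2,rmC), free(right), robot_in(rmC)}
    → {ball_in(b2,rmC), carry(b5,left), free(right), robot_in(rmC)}

== RESULT ==
["ball_in(b2,rmC)", "carry(b5,left)", "free(right)", "robot_in(rmC)"]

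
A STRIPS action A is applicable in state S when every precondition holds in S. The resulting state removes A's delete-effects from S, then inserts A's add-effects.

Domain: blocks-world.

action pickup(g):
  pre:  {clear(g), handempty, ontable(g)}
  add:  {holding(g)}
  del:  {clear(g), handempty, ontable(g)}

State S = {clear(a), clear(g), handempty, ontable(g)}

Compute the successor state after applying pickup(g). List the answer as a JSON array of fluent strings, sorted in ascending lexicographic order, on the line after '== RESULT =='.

Compute (S \ del) ∪ add:
  pre ⊆ S: {clear(g), handempty, ontable(g)} ⊆ S  — applicable
  S \ del = {clear(a)}
  ∪ add   = {clear(a), holding(g)}

== RESULT ==
["clear(a)", "holding(g)"]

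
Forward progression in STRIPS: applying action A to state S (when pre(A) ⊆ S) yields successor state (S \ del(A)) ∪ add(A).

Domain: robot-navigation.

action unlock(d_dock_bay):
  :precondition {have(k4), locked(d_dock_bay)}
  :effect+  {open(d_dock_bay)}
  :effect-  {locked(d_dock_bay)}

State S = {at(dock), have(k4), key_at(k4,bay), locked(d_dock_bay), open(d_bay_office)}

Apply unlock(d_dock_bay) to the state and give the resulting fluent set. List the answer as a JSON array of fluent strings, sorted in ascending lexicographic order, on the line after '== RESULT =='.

Compute (S \ del) ∪ add:
  pre ⊆ S: {have(k4), locked(d_dock_bay)} ⊆ S  — applicable
  S \ del = {at(dock), have(k4), key_at(k4,bay), open(d_bay_office)}
  ∪ add   = {at(dock), have(k4), key_at(k4,bay), open(d_bay_office), open(d_dock_bay)}

== RESULT ==
["at(dock)", "have(k4)", "key_at(k4,bay)", "open(d_bay_office)", "open(d_dock_bay)"]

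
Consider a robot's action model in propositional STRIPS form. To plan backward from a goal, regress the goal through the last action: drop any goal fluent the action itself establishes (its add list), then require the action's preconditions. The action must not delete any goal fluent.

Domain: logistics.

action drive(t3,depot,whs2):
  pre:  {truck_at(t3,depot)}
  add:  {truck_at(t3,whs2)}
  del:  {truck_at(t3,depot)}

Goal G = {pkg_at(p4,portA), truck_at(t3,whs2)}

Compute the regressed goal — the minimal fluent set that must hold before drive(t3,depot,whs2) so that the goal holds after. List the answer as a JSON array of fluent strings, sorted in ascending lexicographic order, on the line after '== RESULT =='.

Compute (G \ add) ∪ pre:
  G ∩ del = {}  (empty — regression defined)
  G \ add = {pkg_at(p4,portA), truck_at(t3,whs2)} \ {truck_at(t3,whs2)} = {pkg_at(p4,portA)}
  ∪ pre   = {pkg_at(p4,portA)} ∪ {truck_at(t3,depot)}
          = {pkg_at(p4,portA), truck_at(t3,depot)}

== RESULT ==
["pkg_at(p4,portA)", "truck_at(t3,depot)"]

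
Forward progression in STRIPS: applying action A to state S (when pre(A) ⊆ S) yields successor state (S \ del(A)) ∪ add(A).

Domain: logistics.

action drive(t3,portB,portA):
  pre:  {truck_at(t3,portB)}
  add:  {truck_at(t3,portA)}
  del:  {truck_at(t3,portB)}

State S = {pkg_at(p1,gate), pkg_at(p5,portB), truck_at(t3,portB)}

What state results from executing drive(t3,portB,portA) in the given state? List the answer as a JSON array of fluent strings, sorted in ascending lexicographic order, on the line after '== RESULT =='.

Progress:
  pre ⊆ S: {truck_at(t3,portB)} ⊆ S  — applicable
  S \ del = {pkg_at(p1,gate), pkg_at(p5,portB)}
  ∪ add   = {pkg_at(p1,gate), pkg_at(p5,portB), truck_at(t3,portA)}

== RESULT ==
["pkg_at(p1,gate)", "pkg_at(p5,portB)", "truck_at(t3,portA)"]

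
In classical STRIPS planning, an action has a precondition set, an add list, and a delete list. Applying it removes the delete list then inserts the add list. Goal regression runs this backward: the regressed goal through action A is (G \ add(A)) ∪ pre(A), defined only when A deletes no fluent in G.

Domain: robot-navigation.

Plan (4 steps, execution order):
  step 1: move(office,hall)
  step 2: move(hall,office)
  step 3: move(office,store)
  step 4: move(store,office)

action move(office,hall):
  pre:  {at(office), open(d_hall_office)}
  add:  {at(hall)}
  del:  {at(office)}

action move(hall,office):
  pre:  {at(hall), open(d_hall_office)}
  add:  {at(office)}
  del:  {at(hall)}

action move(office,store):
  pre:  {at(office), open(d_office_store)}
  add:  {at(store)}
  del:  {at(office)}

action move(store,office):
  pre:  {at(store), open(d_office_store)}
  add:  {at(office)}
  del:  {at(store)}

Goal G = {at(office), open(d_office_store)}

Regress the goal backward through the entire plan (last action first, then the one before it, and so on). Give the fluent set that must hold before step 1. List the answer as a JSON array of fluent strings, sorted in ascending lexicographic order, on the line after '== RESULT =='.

Work backward from the goal:
  through step 4 (move(store,office)): drop {at(office)}, keep {open(d_office_store)}, require {at(store), open(d_office_store)}
    → {at(store), open(d_office_store)}
  through step 3 (move(office,store)): drop {at(store)}, keep {open(d_office_store)}, require {at(office), open(d_office_store)}
    → {at(office), open(d_office_store)}
  through step 2 (move(hall,office)): drop {at(office)}, keep {open(d_office_store)}, require {at(hall), open(d_hall_office)}
    → {at(hall), open(d_hall_office), open(d_office_store)}
  through step 1 (move(office,hall)): drop {at(hall)}, keep {open(d_hall_office), open(d_office_store)}, require {at(office), open(d_hall_office)}
    → {at(office), open(d_hall_office), open(d_office_store)}

== RESULT ==
["at(office)", "open(d_hall_office)", "open(d_office_store)"]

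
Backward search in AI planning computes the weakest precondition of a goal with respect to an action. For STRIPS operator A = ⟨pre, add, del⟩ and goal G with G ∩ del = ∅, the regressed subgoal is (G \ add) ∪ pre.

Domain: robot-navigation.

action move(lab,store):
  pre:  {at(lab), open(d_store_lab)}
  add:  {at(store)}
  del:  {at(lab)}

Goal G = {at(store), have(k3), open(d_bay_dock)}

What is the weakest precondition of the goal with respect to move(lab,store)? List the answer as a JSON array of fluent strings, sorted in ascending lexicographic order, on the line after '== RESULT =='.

Compute (G \ add) ∪ pre:
  G ∩ del = {}  (empty — regression defined)
  G \ add = {at(store), have(k3), open(d_bay_dock)} \ {at(store)} = {have(k3), open(d_bay_dock)}
  ∪ pre   = {have(k3), open(d_bay_dock)} ∪ {at(lab), open(d_store_lab)}
          = {at(lab), have(k3), open(d_bay_dock), open(d_store_lab)}

== RESULT ==
["at(lab)", "have(k3)", "open(d_bay_dock)", "open(d_store_lab)"]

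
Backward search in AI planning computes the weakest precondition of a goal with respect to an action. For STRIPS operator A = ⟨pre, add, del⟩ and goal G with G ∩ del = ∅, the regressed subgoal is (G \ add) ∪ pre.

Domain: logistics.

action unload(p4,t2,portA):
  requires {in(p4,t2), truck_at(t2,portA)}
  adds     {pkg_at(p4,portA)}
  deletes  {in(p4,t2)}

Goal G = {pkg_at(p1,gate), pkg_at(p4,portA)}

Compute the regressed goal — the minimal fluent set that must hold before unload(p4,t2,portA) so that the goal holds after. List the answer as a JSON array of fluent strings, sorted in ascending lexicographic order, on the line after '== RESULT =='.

Regress:
  G ∩ del = {}  (empty — regression defined)
  G \ add = {pkg_at(p1,gate), pkg_at(p4,portA)} \ {pkg_at(p4,portA)} = {pkg_at(p1,gate)}
  ∪ pre   = {pkg_at(p1,gate)} ∪ {in(p4,t2), truck_at(t2,portA)}
          = {in(p4,t2), pkg_at(p1,gate), truck_at(t2,portA)}

== RESULT ==
["in(p4,t2)", "pkg_at(p1,gate)", "truck_at(t2,portA)"]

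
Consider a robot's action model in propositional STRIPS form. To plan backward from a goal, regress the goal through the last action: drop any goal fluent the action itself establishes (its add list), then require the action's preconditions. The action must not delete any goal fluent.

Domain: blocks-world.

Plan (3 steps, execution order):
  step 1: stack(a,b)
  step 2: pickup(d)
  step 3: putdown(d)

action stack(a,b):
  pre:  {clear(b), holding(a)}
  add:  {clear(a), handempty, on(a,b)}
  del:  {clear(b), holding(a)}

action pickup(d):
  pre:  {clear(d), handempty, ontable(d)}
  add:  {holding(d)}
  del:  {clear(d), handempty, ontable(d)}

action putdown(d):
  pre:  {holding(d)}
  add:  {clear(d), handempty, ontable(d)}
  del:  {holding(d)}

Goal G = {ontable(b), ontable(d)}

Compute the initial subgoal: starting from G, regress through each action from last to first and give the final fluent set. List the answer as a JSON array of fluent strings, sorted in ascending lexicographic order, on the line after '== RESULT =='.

Regress step by step:
  through step 3 (putdown(d)): drop {ontable(d)}, keep {ontable(b)}, require {holding(d)}
    → {holding(d), ontable(b)}
  through step 2 (pickup(d)): drop {holding(d)}, keep {ontable(b)}, require {clear(d), handempty, ontable(d)}
    → {clear(d), handempty, ontable(b), ontable(d)}
  through step 1 (stack(a,b)): drop {handempty}, keep {clear(d), ontable(b), ontable(d)}, require {clear(b), holding(a)}
    → {clear(b), clear(d), holding(a), ontable(b), ontable(d)}

== RESULT ==
["clear(b)", "clear(d)", "holding(a)", "ontable(b)", "ontable(d)"]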